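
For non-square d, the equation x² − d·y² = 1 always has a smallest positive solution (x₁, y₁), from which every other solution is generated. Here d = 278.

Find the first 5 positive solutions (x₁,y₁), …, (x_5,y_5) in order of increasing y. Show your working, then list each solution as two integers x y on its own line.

d=278: √d = [16; 1,2,16,2,1,32] (ℓ=6, even), read p_5/q_5
i=0: a=16 ⇒ p=16, q=1
…
i=3: a=16 ⇒ p=817, q=49
i=4: a=2 ⇒ p=1684, q=101
i=5: a=1 ⇒ p=2501, q=150
fundamental: x₁=2501, y₁=150  (since 6255001 − 278·22500 = 1)
n=2: (2501,150)∘(2501,150) = (2501·2501+278·150·150, 2501·150+150·2501) = (12510001,750300)
n=3: (12510001,750300)∘(2501,150) = (2501·12510001+278·150·750300, 2501·750300+150·12510001) = (62575022501,3753000450)
n=4: (62575022501,3753000450)∘(2501,150) = (2501·62575022501+278·150·3753000450, 2501·3753000450+150·62575022501) = (313000250040001,18772507500600)
n=5: (313000250040001,18772507500600)∘(2501,150) = (2501·313000250040001+278·150·18772507500600, 2501·18772507500600+150·313000250040001) = (1565627188125062501,93900078765000750)

2501 150
12510001 750300
62575022501 3753000450
313000250040001 18772507500600
1565627188125062501 93900078765000750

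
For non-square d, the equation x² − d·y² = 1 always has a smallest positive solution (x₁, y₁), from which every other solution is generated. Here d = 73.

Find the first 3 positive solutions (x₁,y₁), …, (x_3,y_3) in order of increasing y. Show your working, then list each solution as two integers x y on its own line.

d=73: √d = [8; 1,1,5,5,1,1,16] (ℓ=7, odd), read p_13/q_13
a_0=8:  p_0=8·1+0=8,  q_0=8·0+1=1
a_1=1:  p_1=1·8+1=9,  q_1=1·1+0=1
a_2=1:  p_2=1·9+8=17,  q_2=1·1+1=2
a_3=5:  p_3=5·17+9=94,  q_3=5·2+1=11
a_4=5:  p_4=5·94+17=487,  q_4=5·11+2=57
a_5=1:  p_5=1·487+94=581,  q_5=1·57+11=68
a_6=1:  p_6=1·581+487=1068,  q_6=1·68+57=125
a_7=16:  p_7=16·1068+581=17669,  q_7=16·125+68=2068
a_8=1:  p_8=1·17669+1068=18737,  q_8=1·2068+125=2193
a_9=1:  p_9=1·18737+17669=36406,  q_9=1·2193+2068=4261
a_10=5:  p_10=5·36406+18737=200767,  q_10=5·4261+2193=23498
a_11=5:  p_11=5·200767+36406=1040241,  q_11=5·23498+4261=121751
a_12=1:  p_12=1·1040241+200767=1241008,  q_12=1·121751+23498=145249
a_13=1:  p_13=1·1241008+1040241=2281249,  q_13=1·145249+121751=267000
(x₁, y₁) = (2281249, 267000);  2281249² − 73·267000² = 1 ✓
(x_2, y_2) = (2281249·2281249 + 73·267000·267000, 2281249·267000 + 267000·2281249) = (10408194000001, 1218186966000)
(x_3, y_3) = (2281249·10408194000001 + 73·267000·1218186966000, 2281249·1218186966000 + 267000·10408194000001) = (47487364308614281249, 5557975596000801000)

2281249 267000
10408194000001 1218186966000
47487364308614281249 5557975596000801000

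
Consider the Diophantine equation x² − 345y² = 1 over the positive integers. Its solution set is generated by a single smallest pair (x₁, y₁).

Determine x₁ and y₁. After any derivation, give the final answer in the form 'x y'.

6761 364

√345 → a₀=18, period (1,1,2,1,6,1,2,1,1,36); ℓ=10 even so k=9
i=0: a=18 ⇒ p=18, q=1
…
i=2: a=1 ⇒ p=37, q=2
…
i=8: a=1 ⇒ p=3882, q=209
i=9: a=1 ⇒ p=6761, q=364
(x₁, y₁) = (6761, 364);  6761² − 345·364² = 1 ✓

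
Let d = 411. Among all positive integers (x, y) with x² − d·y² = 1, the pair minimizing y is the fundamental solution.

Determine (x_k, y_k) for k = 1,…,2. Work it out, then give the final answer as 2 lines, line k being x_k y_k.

49730 2453
4946145799 243975380

d=411: √d = [20; 3,1,1,1,19,1,1,1,3,40] (ℓ=10, even), read p_9/q_9
a_0=20:  p_0=20·1+0=20,  q_0=20·0+1=1
a_1=3:  p_1=3·20+1=61,  q_1=3·1+0=3
…
a_4=1:  p_4=1·142+81=223,  q_4=1·7+4=11
a_5=19:  p_5=19·223+142=4379,  q_5=19·11+7=216
a_6=1:  p_6=1·4379+223=4602,  q_6=1·216+11=227
…
a_8=1:  p_8=1·8981+4602=13583,  q_8=1·443+227=670
a_9=3:  p_9=3·13583+8981=49730,  q_9=3·670+443=2453
(x₁, y₁) = (49730, 2453);  49730² − 411·2453² = 1 ✓
(49730+2453√411)^2 = 4946145799 + 243975380√411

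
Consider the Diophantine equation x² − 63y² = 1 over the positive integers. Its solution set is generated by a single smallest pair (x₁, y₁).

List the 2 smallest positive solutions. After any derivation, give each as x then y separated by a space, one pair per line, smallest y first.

[7; 1,14] for √63; ℓ=2 ⇒ convergent index 1
k=0  a_k=7  p_k/q_k = 7/1
k=1  a_k=1  p_k/q_k = 8/1
fundamental: x₁=8, y₁=1  (since 64 − 63·1 = 1)
k=2:  x_2 = 8·8+63·1·1 = 127,  y_2 = 8·1+1·8 = 16

8 1
127 16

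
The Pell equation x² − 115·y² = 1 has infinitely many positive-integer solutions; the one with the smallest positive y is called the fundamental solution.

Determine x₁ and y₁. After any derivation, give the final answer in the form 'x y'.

d=115: √d = [10; 1,2,1,1,1,1,1,2,1,20] (ℓ=10, even), read p_9/q_9
a_0=10:  p_0=10·1+0=10,  q_0=10·0+1=1
…
a_3=1:  p_3=1·32+11=43,  q_3=1·3+1=4
a_4=1:  p_4=1·43+32=75,  q_4=1·4+3=7
…
a_7=1:  p_7=1·193+118=311,  q_7=1·18+11=29
a_8=2:  p_8=2·311+193=815,  q_8=2·29+18=76
a_9=1:  p_9=1·815+311=1126,  q_9=1·76+29=105
→ (1126, 105).  Check: 1126²=1267876, 115·105²=1267875, difference 1.

1126 105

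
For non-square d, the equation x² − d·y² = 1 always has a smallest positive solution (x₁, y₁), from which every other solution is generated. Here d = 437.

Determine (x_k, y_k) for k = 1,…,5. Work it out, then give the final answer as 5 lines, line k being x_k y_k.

[20; 1,9,2,9,1,40] for √437; ℓ=6 ⇒ convergent index 5
step 0: (20, 1)  from 20·(1,0) + (0,1)
…
step 3: (439, 21)  from 2·(209,10) + (21,1)
step 4: (4160, 199)  from 9·(439,21) + (209,10)
step 5: (4599, 220)  from 1·(4160,199) + (439,21)
fundamental: x₁=4599, y₁=220  (since 21150801 − 437·48400 = 1)
n=2: (4599,220)∘(4599,220) = (4599·4599+437·220·220, 4599·220+220·4599) = (42301601,2023560)
n=3: (42301601,2023560)∘(4599,220) = (4599·42301601+437·220·2023560, 4599·2023560+220·42301601) = (389090121399,18612704660)
n=4: (389090121399,18612704660)∘(4599,220) = (4599·389090121399+437·220·18612704660, 4599·18612704660+220·389090121399) = (3578850894326401,171199655439120)
n=5: (3578850894326401,171199655439120)∘(4599,220) = (4599·3578850894326401+437·220·171199655439120, 4599·171199655439120+220·3578850894326401) = (32918270136924114999,1574694412116321100)

4599 220
42301601 2023560
389090121399 18612704660
3578850894326401 171199655439120
32918270136924114999 1574694412116321100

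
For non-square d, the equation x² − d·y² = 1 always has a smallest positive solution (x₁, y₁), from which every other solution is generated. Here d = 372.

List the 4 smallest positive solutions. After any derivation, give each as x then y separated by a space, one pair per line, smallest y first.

12151 630
295293601 15310260
7176225079351 372069937890
174396621583094401 9042043615292520

[19; 3,2,12,2,3,38] for √372; ℓ=6 ⇒ convergent index 5
a_0=19:  p_0=19·1+0=19,  q_0=19·0+1=1
…
a_3=12:  p_3=12·135+58=1678,  q_3=12·7+3=87
a_4=2:  p_4=2·1678+135=3491,  q_4=2·87+7=181
a_5=3:  p_5=3·3491+1678=12151,  q_5=3·181+87=630
→ (12151, 630).  Check: 12151²=147646801, 372·630²=147646800, difference 1.
(x_2, y_2) = (12151·12151 + 372·630·630, 12151·630 + 630·12151) = (295293601, 15310260)
(x_3, y_3) = (12151·295293601 + 372·630·15310260, 12151·15310260 + 630·295293601) = (7176225079351, 372069937890)
(x_4, y_4) = (12151·7176225079351 + 372·630·372069937890, 12151·372069937890 + 630·7176225079351) = (174396621583094401, 9042043615292520)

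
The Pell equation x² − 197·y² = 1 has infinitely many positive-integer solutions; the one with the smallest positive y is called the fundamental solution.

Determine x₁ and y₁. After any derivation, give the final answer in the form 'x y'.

d=197: √d = [14; 28] (ℓ=1, odd), read p_1/q_1
k=0  a_k=14  p_k/q_k = 14/1
k=1  a_k=28  p_k/q_k = 393/28
→ (393, 28).  Check: 393²=154449, 197·28²=154448, difference 1.

393 28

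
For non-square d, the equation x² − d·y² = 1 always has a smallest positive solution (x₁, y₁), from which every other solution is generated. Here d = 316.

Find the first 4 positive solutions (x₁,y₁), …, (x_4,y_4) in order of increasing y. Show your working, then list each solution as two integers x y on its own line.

√316 → a₀=17, period (1,3,2,8,2,3,1,34); ℓ=8 even so k=7
step 0: (17, 1)  from 17·(1,0) + (0,1)
…
step 6: (9937, 559)  from 3·(2862,161) + (1351,76)
step 7: (12799, 720)  from 1·(9937,559) + (2862,161)
fundamental: x₁=12799, y₁=720  (since 163814401 − 316·518400 = 1)
k=2:  x_2 = 12799·12799+316·720·720 = 327628801,  y_2 = 12799·720+720·12799 = 18430560
k=3:  x_3 = 12799·327628801+316·720·18430560 = 8386642035199,  y_3 = 12799·18430560+720·327628801 = 471785474160
k=4:  x_4 = 12799·8386642035199+316·720·471785474160 = 214681262489395201,  y_4 = 12799·471785474160+720·8386642035199 = 12076764549117120

12799 720
327628801 18430560
8386642035199 471785474160
214681262489395201 12076764549117120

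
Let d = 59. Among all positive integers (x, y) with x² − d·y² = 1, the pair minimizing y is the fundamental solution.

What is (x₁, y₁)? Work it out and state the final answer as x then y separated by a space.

530 69

√59 → a₀=7, period (1,2,7,2,1,14); ℓ=6 even so k=5
k=0  a_k=7  p_k/q_k = 7/1
k=1  a_k=1  p_k/q_k = 8/1
…
k=4  a_k=2  p_k/q_k = 361/47
k=5  a_k=1  p_k/q_k = 530/69
→ (530, 69).  Check: 530²=280900, 59·69²=280899, difference 1.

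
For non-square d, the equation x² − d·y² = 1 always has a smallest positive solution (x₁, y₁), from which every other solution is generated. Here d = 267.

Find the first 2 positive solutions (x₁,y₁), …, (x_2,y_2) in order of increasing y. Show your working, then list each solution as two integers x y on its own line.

√267 → a₀=16, period (2,1,15,1,2,32); ℓ=6 even so k=5
k=0  a_k=16  p_k/q_k = 16/1
…
k=4  a_k=1  p_k/q_k = 817/50
k=5  a_k=2  p_k/q_k = 2402/147
(x₁, y₁) = (2402, 147);  2402² − 267·147² = 1 ✓
n=2: (2402,147)∘(2402,147) = (2402·2402+267·147·147, 2402·147+147·2402) = (11539207,706188)

2402 147
11539207 706188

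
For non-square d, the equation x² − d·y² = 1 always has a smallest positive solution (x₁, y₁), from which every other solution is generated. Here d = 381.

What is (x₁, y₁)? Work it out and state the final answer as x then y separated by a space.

√381 = [19; 1,1,12,1,1,38, …], period ℓ=6 (even) → k=5
k=0  a_k=19  p_k/q_k = 19/1
…
k=2  a_k=1  p_k/q_k = 39/2
k=3  a_k=12  p_k/q_k = 488/25
k=4  a_k=1  p_k/q_k = 527/27
k=5  a_k=1  p_k/q_k = 1015/52
→ (1015, 52).  Check: 1015²=1030225, 381·52²=1030224, difference 1.

1015 52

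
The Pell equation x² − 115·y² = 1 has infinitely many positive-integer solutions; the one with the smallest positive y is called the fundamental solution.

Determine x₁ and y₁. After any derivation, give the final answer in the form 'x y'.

1126 105

[10; 1,2,1,1,1,1,1,2,1,20] for √115; ℓ=10 ⇒ convergent index 9
step 0: (10, 1)  from 10·(1,0) + (0,1)
step 1: (11, 1)  from 1·(10,1) + (1,0)
…
step 3: (43, 4)  from 1·(32,3) + (11,1)
step 4: (75, 7)  from 1·(43,4) + (32,3)
…
step 8: (815, 76)  from 2·(311,29) + (193,18)
step 9: (1126, 105)  from 1·(815,76) + (311,29)
→ (1126, 105).  Check: 1126²=1267876, 115·105²=1267875, difference 1.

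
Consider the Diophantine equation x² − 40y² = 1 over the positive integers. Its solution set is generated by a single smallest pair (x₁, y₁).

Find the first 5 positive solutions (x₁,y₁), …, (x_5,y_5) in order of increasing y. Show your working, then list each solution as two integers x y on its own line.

19 3
721 114
27379 4329
1039681 164388
39480499 6242415

√40 = [6; 3,12, …], period ℓ=2 (even) → k=1
i=0: a=6 ⇒ p=6, q=1
i=1: a=3 ⇒ p=19, q=3
fundamental: x₁=19, y₁=3  (since 361 − 40·9 = 1)
(x_2, y_2) = (19·19 + 40·3·3, 19·3 + 3·19) = (721, 114)
(x_3, y_3) = (19·721 + 40·3·114, 19·114 + 3·721) = (27379, 4329)
(x_4, y_4) = (19·27379 + 40·3·4329, 19·4329 + 3·27379) = (1039681, 164388)
(x_5, y_5) = (19·1039681 + 40·3·164388, 19·164388 + 3·1039681) = (39480499, 6242415)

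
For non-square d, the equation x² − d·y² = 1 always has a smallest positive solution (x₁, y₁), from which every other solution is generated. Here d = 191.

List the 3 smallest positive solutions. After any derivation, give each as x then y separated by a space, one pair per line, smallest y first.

8994000 650783
161784071999999 11706284604000
2910171887135973018000 210572647456751349217

d=191: √d = [13; 1,4,1,1,3,…,4,1,26] (ℓ=16, even), read p_15/q_15
i=0: a=13 ⇒ p=13, q=1
…
i=2: a=4 ⇒ p=69, q=5
i=3: a=1 ⇒ p=83, q=6
i=4: a=1 ⇒ p=152, q=11
…
i=9: a=2 ⇒ p=83433, q=6037
…
i=14: a=4 ⇒ p=7377553, q=533821
i=15: a=1 ⇒ p=8994000, q=650783
→ (8994000, 650783).  Check: 8994000²=80892036000000, 191·650783²=80892035999999, difference 1.
(x_2, y_2) = (8994000·8994000 + 191·650783·650783, 8994000·650783 + 650783·8994000) = (161784071999999, 11706284604000)
(x_3, y_3) = (8994000·161784071999999 + 191·650783·11706284604000, 8994000·11706284604000 + 650783·161784071999999) = (2910171887135973018000, 210572647456751349217)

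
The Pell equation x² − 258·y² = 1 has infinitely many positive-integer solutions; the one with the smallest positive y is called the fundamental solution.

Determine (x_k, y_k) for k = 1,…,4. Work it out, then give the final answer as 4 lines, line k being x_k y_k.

[16; 16,32] for √258; ℓ=2 ⇒ convergent index 1
a_0=16:  p_0=16·1+0=16,  q_0=16·0+1=1
a_1=16:  p_1=16·16+1=257,  q_1=16·1+0=16
→ (257, 16).  Check: 257²=66049, 258·16²=66048, difference 1.
k=2:  x_2 = 257·257+258·16·16 = 132097,  y_2 = 257·16+16·257 = 8224
k=3:  x_3 = 257·132097+258·16·8224 = 67897601,  y_3 = 257·8224+16·132097 = 4227120
k=4:  x_4 = 257·67897601+258·16·4227120 = 34899234817,  y_4 = 257·4227120+16·67897601 = 2172731456

257 16
132097 8224
67897601 4227120
34899234817 2172731456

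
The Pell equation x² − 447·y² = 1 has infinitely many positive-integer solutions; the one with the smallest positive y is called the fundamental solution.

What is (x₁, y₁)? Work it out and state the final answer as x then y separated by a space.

√447 = [21; 7,42, …], period ℓ=2 (even) → k=1
step 0: (21, 1)  from 21·(1,0) + (0,1)
step 1: (148, 7)  from 7·(21,1) + (1,0)
(x₁, y₁) = (148, 7);  148² − 447·7² = 1 ✓

148 7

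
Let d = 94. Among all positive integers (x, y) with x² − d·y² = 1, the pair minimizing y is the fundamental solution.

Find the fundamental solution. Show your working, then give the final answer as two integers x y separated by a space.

d=94: √d = [9; 1,2,3,1,1,…,2,1,18] (ℓ=16, even), read p_15/q_15
i=0: a=9 ⇒ p=9, q=1
i=1: a=1 ⇒ p=10, q=1
i=2: a=2 ⇒ p=29, q=3
i=3: a=3 ⇒ p=97, q=10
…
i=5: a=1 ⇒ p=223, q=23
…
i=7: a=1 ⇒ p=1464, q=151
i=8: a=8 ⇒ p=12953, q=1336
i=9: a=1 ⇒ p=14417, q=1487
i=10: a=5 ⇒ p=85038, q=8771
…
i=14: a=2 ⇒ p=1490361, q=153719
i=15: a=1 ⇒ p=2143295, q=221064
fundamental: x₁=2143295, y₁=221064  (since 4593713457025 − 94·48869292096 = 1)

2143295 221064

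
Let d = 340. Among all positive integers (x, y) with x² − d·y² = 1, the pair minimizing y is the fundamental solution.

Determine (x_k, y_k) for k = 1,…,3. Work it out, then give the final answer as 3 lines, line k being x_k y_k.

285769 15498
163327842721 8857695924
93348068572789129 5062509812995614

√340 → a₀=18, period (2,3,1,1,1,…,3,2,36); ℓ=14 even so k=13
a_0=18:  p_0=18·1+0=18,  q_0=18·0+1=1
a_1=2:  p_1=2·18+1=37,  q_1=2·1+0=2
…
a_3=1:  p_3=1·129+37=166,  q_3=1·7+2=9
a_4=1:  p_4=1·166+129=295,  q_4=1·9+7=16
a_5=1:  p_5=1·295+166=461,  q_5=1·16+9=25
a_6=1:  p_6=1·461+295=756,  q_6=1·25+16=41
…
a_8=1:  p_8=1·6509+756=7265,  q_8=1·353+41=394
a_9=1:  p_9=1·7265+6509=13774,  q_9=1·394+353=747
a_10=1:  p_10=1·13774+7265=21039,  q_10=1·747+394=1141
a_11=1:  p_11=1·21039+13774=34813,  q_11=1·1141+747=1888
a_12=3:  p_12=3·34813+21039=125478,  q_12=3·1888+1141=6805
a_13=2:  p_13=2·125478+34813=285769,  q_13=2·6805+1888=15498
(x₁, y₁) = (285769, 15498);  285769² − 340·15498² = 1 ✓
(285769+15498√340)^2 = 163327842721 + 8857695924√340
(285769+15498√340)^3 = 93348068572789129 + 5062509812995614√340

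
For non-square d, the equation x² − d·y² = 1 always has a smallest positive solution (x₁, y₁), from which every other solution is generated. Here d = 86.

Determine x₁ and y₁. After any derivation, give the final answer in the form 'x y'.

√86 = [9; 3,1,1,1,8,1,1,1,3,18, …], period ℓ=10 (even) → k=9
a_0=9:  p_0=9·1+0=9,  q_0=9·0+1=1
a_1=3:  p_1=3·9+1=28,  q_1=3·1+0=3
a_2=1:  p_2=1·28+9=37,  q_2=1·3+1=4
a_3=1:  p_3=1·37+28=65,  q_3=1·4+3=7
…
a_8=1:  p_8=1·1864+983=2847,  q_8=1·201+106=307
a_9=3:  p_9=3·2847+1864=10405,  q_9=3·307+201=1122
(x₁, y₁) = (10405, 1122);  10405² − 86·1122² = 1 ✓

10405 1122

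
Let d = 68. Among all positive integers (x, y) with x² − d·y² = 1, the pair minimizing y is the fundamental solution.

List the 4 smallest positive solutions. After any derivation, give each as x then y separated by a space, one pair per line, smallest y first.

33 4
2177 264
143649 17420
9478657 1149456

[8; 4,16] for √68; ℓ=2 ⇒ convergent index 1
k=0  a_k=8  p_k/q_k = 8/1
k=1  a_k=4  p_k/q_k = 33/4
fundamental: x₁=33, y₁=4  (since 1089 − 68·16 = 1)
k=2:  x_2 = 33·33+68·4·4 = 2177,  y_2 = 33·4+4·33 = 264
k=3:  x_3 = 33·2177+68·4·264 = 143649,  y_3 = 33·264+4·2177 = 17420
k=4:  x_4 = 33·143649+68·4·17420 = 9478657,  y_4 = 33·17420+4·143649 = 1149456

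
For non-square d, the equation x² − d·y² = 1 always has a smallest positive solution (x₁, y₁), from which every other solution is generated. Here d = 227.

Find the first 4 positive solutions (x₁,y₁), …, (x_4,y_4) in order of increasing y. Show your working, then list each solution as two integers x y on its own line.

226 15
102151 6780
46172026 3064545
20869653601 1385167560

√227 = [15; 15,30, …], period ℓ=2 (even) → k=1
a_0=15:  p_0=15·1+0=15,  q_0=15·0+1=1
a_1=15:  p_1=15·15+1=226,  q_1=15·1+0=15
fundamental: x₁=226, y₁=15  (since 51076 − 227·225 = 1)
(x_2, y_2) = (226·226 + 227·15·15, 226·15 + 15·226) = (102151, 6780)
(x_3, y_3) = (226·102151 + 227·15·6780, 226·6780 + 15·102151) = (46172026, 3064545)
(x_4, y_4) = (226·46172026 + 227·15·3064545, 226·3064545 + 15·46172026) = (20869653601, 1385167560)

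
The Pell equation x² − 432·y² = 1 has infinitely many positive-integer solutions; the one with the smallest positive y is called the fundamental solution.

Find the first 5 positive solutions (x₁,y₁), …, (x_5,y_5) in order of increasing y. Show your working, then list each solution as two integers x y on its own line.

1351 65
3650401 175630
9863382151 474552195
26650854921601 1282239855260
72010600134783751 3464611614360325

√432 = [20; 1,3,1,1,1,3,1,40, …], period ℓ=8 (even) → k=7
step 0: (20, 1)  from 20·(1,0) + (0,1)
…
step 2: (83, 4)  from 3·(21,1) + (20,1)
step 3: (104, 5)  from 1·(83,4) + (21,1)
…
step 5: (291, 14)  from 1·(187,9) + (104,5)
step 6: (1060, 51)  from 3·(291,14) + (187,9)
step 7: (1351, 65)  from 1·(1060,51) + (291,14)
(x₁, y₁) = (1351, 65);  1351² − 432·65² = 1 ✓
(x_2, y_2) = (1351·1351 + 432·65·65, 1351·65 + 65·1351) = (3650401, 175630)
(x_3, y_3) = (1351·3650401 + 432·65·175630, 1351·175630 + 65·3650401) = (9863382151, 474552195)
(x_4, y_4) = (1351·9863382151 + 432·65·474552195, 1351·474552195 + 65·9863382151) = (26650854921601, 1282239855260)
(x_5, y_5) = (1351·26650854921601 + 432·65·1282239855260, 1351·1282239855260 + 65·26650854921601) = (72010600134783751, 3464611614360325)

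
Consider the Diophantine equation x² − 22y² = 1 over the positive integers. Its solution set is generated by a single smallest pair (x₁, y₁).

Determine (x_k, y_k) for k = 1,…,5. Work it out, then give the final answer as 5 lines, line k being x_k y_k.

197 42
77617 16548
30580901 6519870
12048797377 2568812232
4747195585637 1012105499538

[4; 1,2,4,2,1,8] for √22; ℓ=6 ⇒ convergent index 5
step 0: (4, 1)  from 4·(1,0) + (0,1)
…
step 2: (14, 3)  from 2·(5,1) + (4,1)
step 3: (61, 13)  from 4·(14,3) + (5,1)
step 4: (136, 29)  from 2·(61,13) + (14,3)
step 5: (197, 42)  from 1·(136,29) + (61,13)
(x₁, y₁) = (197, 42);  197² − 22·42² = 1 ✓
n=2: (197,42)∘(197,42) = (197·197+22·42·42, 197·42+42·197) = (77617,16548)
n=3: (77617,16548)∘(197,42) = (197·77617+22·42·16548, 197·16548+42·77617) = (30580901,6519870)
n=4: (30580901,6519870)∘(197,42) = (197·30580901+22·42·6519870, 197·6519870+42·30580901) = (12048797377,2568812232)
n=5: (12048797377,2568812232)∘(197,42) = (197·12048797377+22·42·2568812232, 197·2568812232+42·12048797377) = (4747195585637,1012105499538)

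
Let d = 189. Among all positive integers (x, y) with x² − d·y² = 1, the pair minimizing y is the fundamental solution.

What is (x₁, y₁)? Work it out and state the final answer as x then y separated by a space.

55 4

√189 → a₀=13, period (1,2,1,26); ℓ=4 even so k=3
k=0  a_k=13  p_k/q_k = 13/1
…
k=2  a_k=2  p_k/q_k = 41/3
k=3  a_k=1  p_k/q_k = 55/4
→ (55, 4).  Check: 55²=3025, 189·4²=3024, difference 1.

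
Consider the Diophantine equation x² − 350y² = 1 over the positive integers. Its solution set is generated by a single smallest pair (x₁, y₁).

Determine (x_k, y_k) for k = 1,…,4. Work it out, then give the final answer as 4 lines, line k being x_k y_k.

449 24
403201 21552
362074049 19353672
325142092801 17379575904

[18; 1,2,2,2,1,36] for √350; ℓ=6 ⇒ convergent index 5
a_0=18:  p_0=18·1+0=18,  q_0=18·0+1=1
a_1=1:  p_1=1·18+1=19,  q_1=1·1+0=1
…
a_3=2:  p_3=2·56+19=131,  q_3=2·3+1=7
a_4=2:  p_4=2·131+56=318,  q_4=2·7+3=17
a_5=1:  p_5=1·318+131=449,  q_5=1·17+7=24
fundamental: x₁=449, y₁=24  (since 201601 − 350·576 = 1)
(x_2, y_2) = (449·449 + 350·24·24, 449·24 + 24·449) = (403201, 21552)
(x_3, y_3) = (449·403201 + 350·24·21552, 449·21552 + 24·403201) = (362074049, 19353672)
(x_4, y_4) = (449·362074049 + 350·24·19353672, 449·19353672 + 24·362074049) = (325142092801, 17379575904)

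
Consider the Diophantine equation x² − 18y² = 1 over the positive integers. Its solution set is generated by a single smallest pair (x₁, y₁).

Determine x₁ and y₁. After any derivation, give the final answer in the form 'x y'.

d=18: √d = [4; 4,8] (ℓ=2, even), read p_1/q_1
i=0: a=4 ⇒ p=4, q=1
i=1: a=4 ⇒ p=17, q=4
fundamental: x₁=17, y₁=4  (since 289 − 18·16 = 1)

17 4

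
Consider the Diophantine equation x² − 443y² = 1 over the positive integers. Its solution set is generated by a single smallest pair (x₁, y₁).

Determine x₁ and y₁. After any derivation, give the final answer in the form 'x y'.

√443 = [21; 21,42, …], period ℓ=2 (even) → k=1
i=0: a=21 ⇒ p=21, q=1
i=1: a=21 ⇒ p=442, q=21
→ (442, 21).  Check: 442²=195364, 443·21²=195363, difference 1.

442 21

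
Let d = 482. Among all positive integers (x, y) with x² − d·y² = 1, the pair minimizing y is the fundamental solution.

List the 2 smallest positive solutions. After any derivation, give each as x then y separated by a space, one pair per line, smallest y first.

483 22
466577 21252

d=482: √d = [21; 1,20,1,42] (ℓ=4, even), read p_3/q_3
k=0  a_k=21  p_k/q_k = 21/1
k=1  a_k=1  p_k/q_k = 22/1
k=2  a_k=20  p_k/q_k = 461/21
k=3  a_k=1  p_k/q_k = 483/22
fundamental: x₁=483, y₁=22  (since 233289 − 482·484 = 1)
(483+22√482)^2 = 466577 + 21252√482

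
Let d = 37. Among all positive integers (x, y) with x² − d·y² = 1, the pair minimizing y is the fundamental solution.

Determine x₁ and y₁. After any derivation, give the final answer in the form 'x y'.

[6; 12] for √37; ℓ=1 ⇒ convergent index 1
a_0=6:  p_0=6·1+0=6,  q_0=6·0+1=1
a_1=12:  p_1=12·6+1=73,  q_1=12·1+0=12
(x₁, y₁) = (73, 12);  73² − 37·12² = 1 ✓

73 12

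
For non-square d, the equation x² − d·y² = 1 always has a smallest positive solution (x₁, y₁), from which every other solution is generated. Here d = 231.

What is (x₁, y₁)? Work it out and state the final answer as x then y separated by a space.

√231 = [15; 5,30, …], period ℓ=2 (even) → k=1
i=0: a=15 ⇒ p=15, q=1
i=1: a=5 ⇒ p=76, q=5
(x₁, y₁) = (76, 5);  76² − 231·5² = 1 ✓

76 5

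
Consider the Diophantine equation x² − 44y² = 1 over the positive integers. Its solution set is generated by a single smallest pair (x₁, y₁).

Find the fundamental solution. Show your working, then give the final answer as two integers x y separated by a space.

199 30

√44 = [6; 1,1,1,2,1,1,1,12, …], period ℓ=8 (even) → k=7
step 0: (6, 1)  from 6·(1,0) + (0,1)
…
step 2: (13, 2)  from 1·(7,1) + (6,1)
…
step 6: (126, 19)  from 1·(73,11) + (53,8)
step 7: (199, 30)  from 1·(126,19) + (73,11)
(x₁, y₁) = (199, 30);  199² − 44·30² = 1 ✓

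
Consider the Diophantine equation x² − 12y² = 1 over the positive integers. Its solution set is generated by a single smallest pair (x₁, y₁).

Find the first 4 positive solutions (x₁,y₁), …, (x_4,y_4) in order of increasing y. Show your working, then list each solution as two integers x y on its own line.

7 2
97 28
1351 390
18817 5432

√12 = [3; 2,6, …], period ℓ=2 (even) → k=1
a_0=3:  p_0=3·1+0=3,  q_0=3·0+1=1
a_1=2:  p_1=2·3+1=7,  q_1=2·1+0=2
(x₁, y₁) = (7, 2);  7² − 12·2² = 1 ✓
k=2:  x_2 = 7·7+12·2·2 = 97,  y_2 = 7·2+2·7 = 28
k=3:  x_3 = 7·97+12·2·28 = 1351,  y_3 = 7·28+2·97 = 390
k=4:  x_4 = 7·1351+12·2·390 = 18817,  y_4 = 7·390+2·1351 = 5432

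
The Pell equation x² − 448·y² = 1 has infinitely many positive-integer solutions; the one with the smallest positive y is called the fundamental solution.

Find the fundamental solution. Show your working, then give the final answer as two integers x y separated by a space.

127 6

d=448: √d = [21; 6,42] (ℓ=2, even), read p_1/q_1
step 0: (21, 1)  from 21·(1,0) + (0,1)
step 1: (127, 6)  from 6·(21,1) + (1,0)
→ (127, 6).  Check: 127²=16129, 448·6²=16128, difference 1.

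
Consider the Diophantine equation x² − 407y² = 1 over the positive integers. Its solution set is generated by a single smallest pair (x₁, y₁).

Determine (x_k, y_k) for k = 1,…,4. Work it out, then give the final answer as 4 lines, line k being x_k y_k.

d=407: √d = [20; 5,1,2,1,5,40] (ℓ=6, even), read p_5/q_5
a_0=20:  p_0=20·1+0=20,  q_0=20·0+1=1
…
a_2=1:  p_2=1·101+20=121,  q_2=1·5+1=6
…
a_4=1:  p_4=1·343+121=464,  q_4=1·17+6=23
a_5=5:  p_5=5·464+343=2663,  q_5=5·23+17=132
(x₁, y₁) = (2663, 132);  2663² − 407·132² = 1 ✓
(2663+132√407)^2 = 14183137 + 703032√407
(2663+132√407)^3 = 75539384999 + 3744348300√407
(2663+132√407)^4 = 402322750321537 + 19942398342768√407

2663 132
14183137 703032
75539384999 3744348300
402322750321537 19942398342768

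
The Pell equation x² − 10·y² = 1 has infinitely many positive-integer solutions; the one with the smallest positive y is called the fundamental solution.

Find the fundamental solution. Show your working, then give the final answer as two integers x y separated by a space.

19 6

√10 = [3; 6, …], period ℓ=1 (odd) → k=1
a_0=3:  p_0=3·1+0=3,  q_0=3·0+1=1
a_1=6:  p_1=6·3+1=19,  q_1=6·1+0=6
fundamental: x₁=19, y₁=6  (since 361 − 10·36 = 1)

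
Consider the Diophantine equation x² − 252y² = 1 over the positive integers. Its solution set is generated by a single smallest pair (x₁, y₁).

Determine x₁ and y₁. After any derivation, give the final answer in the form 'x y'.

[15; 1,6,1,30] for √252; ℓ=4 ⇒ convergent index 3
i=0: a=15 ⇒ p=15, q=1
i=1: a=1 ⇒ p=16, q=1
i=2: a=6 ⇒ p=111, q=7
i=3: a=1 ⇒ p=127, q=8
→ (127, 8).  Check: 127²=16129, 252·8²=16128, difference 1.

127 8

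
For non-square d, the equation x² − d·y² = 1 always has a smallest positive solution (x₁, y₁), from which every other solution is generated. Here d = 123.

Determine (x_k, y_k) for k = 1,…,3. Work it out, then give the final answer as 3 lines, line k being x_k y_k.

122 11
29767 2684
7263026 654885

√123 = [11; 11,22, …], period ℓ=2 (even) → k=1
step 0: (11, 1)  from 11·(1,0) + (0,1)
step 1: (122, 11)  from 11·(11,1) + (1,0)
fundamental: x₁=122, y₁=11  (since 14884 − 123·121 = 1)
(x_2, y_2) = (122·122 + 123·11·11, 122·11 + 11·122) = (29767, 2684)
(x_3, y_3) = (122·29767 + 123·11·2684, 122·2684 + 11·29767) = (7263026, 654885)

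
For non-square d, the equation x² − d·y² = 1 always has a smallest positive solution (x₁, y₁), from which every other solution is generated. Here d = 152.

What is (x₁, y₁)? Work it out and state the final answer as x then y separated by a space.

d=152: √d = [12; 3,24] (ℓ=2, even), read p_1/q_1
k=0  a_k=12  p_k/q_k = 12/1
k=1  a_k=3  p_k/q_k = 37/3
fundamental: x₁=37, y₁=3  (since 1369 − 152·9 = 1)

37 3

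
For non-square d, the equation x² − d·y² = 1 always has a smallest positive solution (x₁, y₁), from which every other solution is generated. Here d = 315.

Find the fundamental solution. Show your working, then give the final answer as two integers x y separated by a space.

71 4

√315 = [17; 1,2,1,34, …], period ℓ=4 (even) → k=3
i=0: a=17 ⇒ p=17, q=1
i=1: a=1 ⇒ p=18, q=1
i=2: a=2 ⇒ p=53, q=3
i=3: a=1 ⇒ p=71, q=4
(x₁, y₁) = (71, 4);  71² − 315·4² = 1 ✓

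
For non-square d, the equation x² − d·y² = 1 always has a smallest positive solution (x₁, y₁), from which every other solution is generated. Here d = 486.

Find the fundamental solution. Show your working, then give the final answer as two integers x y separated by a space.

√486 → a₀=22, period (22,44); ℓ=2 even so k=1
i=0: a=22 ⇒ p=22, q=1
i=1: a=22 ⇒ p=485, q=22
→ (485, 22).  Check: 485²=235225, 486·22²=235224, difference 1.

485 22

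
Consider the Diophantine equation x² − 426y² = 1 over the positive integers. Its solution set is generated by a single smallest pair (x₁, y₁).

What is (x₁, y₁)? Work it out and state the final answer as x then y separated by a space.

√426 = [20; 1,1,1,3,2,6,2,3,1,1,1,40, …], period ℓ=12 (even) → k=11
step 0: (20, 1)  from 20·(1,0) + (0,1)
…
step 2: (41, 2)  from 1·(21,1) + (20,1)
step 3: (62, 3)  from 1·(41,2) + (21,1)
step 4: (227, 11)  from 3·(62,3) + (41,2)
step 5: (516, 25)  from 2·(227,11) + (62,3)
step 6: (3323, 161)  from 6·(516,25) + (227,11)
step 7: (7162, 347)  from 2·(3323,161) + (516,25)
step 8: (24809, 1202)  from 3·(7162,347) + (3323,161)
step 9: (31971, 1549)  from 1·(24809,1202) + (7162,347)
step 10: (56780, 2751)  from 1·(31971,1549) + (24809,1202)
step 11: (88751, 4300)  from 1·(56780,2751) + (31971,1549)
→ (88751, 4300).  Check: 88751²=7876740001, 426·4300²=7876740000, difference 1.

88751 4300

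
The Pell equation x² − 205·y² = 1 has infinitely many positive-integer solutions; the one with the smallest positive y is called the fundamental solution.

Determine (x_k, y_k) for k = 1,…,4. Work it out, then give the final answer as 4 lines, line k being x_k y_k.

39689 2772
3150433441 220035816
250075105640009 17466002999676
19850461732342200961 1386416385888245712

[14; 3,6,1,4,1,6,3,28] for √205; ℓ=8 ⇒ convergent index 7
i=0: a=14 ⇒ p=14, q=1
…
i=3: a=1 ⇒ p=315, q=22
…
i=6: a=6 ⇒ p=12614, q=881
i=7: a=3 ⇒ p=39689, q=2772
fundamental: x₁=39689, y₁=2772  (since 1575216721 − 205·7683984 = 1)
(x_2, y_2) = (39689·39689 + 205·2772·2772, 39689·2772 + 2772·39689) = (3150433441, 220035816)
(x_3, y_3) = (39689·3150433441 + 205·2772·220035816, 39689·220035816 + 2772·3150433441) = (250075105640009, 17466002999676)
(x_4, y_4) = (39689·250075105640009 + 205·2772·17466002999676, 39689·17466002999676 + 2772·250075105640009) = (19850461732342200961, 1386416385888245712)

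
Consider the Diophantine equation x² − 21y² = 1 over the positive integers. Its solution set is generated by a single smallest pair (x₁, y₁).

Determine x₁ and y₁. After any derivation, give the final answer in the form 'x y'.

55 12

[4; 1,1,2,1,1,8] for √21; ℓ=6 ⇒ convergent index 5
i=0: a=4 ⇒ p=4, q=1
i=1: a=1 ⇒ p=5, q=1
…
i=4: a=1 ⇒ p=32, q=7
i=5: a=1 ⇒ p=55, q=12
→ (55, 12).  Check: 55²=3025, 21·12²=3024, difference 1.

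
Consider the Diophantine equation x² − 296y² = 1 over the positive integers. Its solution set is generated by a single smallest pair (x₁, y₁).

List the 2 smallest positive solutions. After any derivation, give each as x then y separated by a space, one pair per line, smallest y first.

d=296: √d = [17; 4,1,7,1,4,34] (ℓ=6, even), read p_5/q_5
a_0=17:  p_0=17·1+0=17,  q_0=17·0+1=1
…
a_2=1:  p_2=1·69+17=86,  q_2=1·4+1=5
…
a_4=1:  p_4=1·671+86=757,  q_4=1·39+5=44
a_5=4:  p_5=4·757+671=3699,  q_5=4·44+39=215
fundamental: x₁=3699, y₁=215  (since 13682601 − 296·46225 = 1)
(3699+215√296)^2 = 27365201 + 1590570√296

3699 215
27365201 1590570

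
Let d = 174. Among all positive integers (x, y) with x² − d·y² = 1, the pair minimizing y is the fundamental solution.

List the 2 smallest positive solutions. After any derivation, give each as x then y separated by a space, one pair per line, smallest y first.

1451 110
4210801 319220

√174 = [13; 5,4,5,26, …], period ℓ=4 (even) → k=3
a_0=13:  p_0=13·1+0=13,  q_0=13·0+1=1
…
a_2=4:  p_2=4·66+13=277,  q_2=4·5+1=21
a_3=5:  p_3=5·277+66=1451,  q_3=5·21+5=110
(x₁, y₁) = (1451, 110);  1451² − 174·110² = 1 ✓
(x_2, y_2) = (1451·1451 + 174·110·110, 1451·110 + 110·1451) = (4210801, 319220)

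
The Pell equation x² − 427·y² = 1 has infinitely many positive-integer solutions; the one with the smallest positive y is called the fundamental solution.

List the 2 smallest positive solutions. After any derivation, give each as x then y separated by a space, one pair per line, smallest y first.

62 3
7687 372

√427 = [20; 1,1,1,40, …], period ℓ=4 (even) → k=3
step 0: (20, 1)  from 20·(1,0) + (0,1)
step 1: (21, 1)  from 1·(20,1) + (1,0)
step 2: (41, 2)  from 1·(21,1) + (20,1)
step 3: (62, 3)  from 1·(41,2) + (21,1)
→ (62, 3).  Check: 62²=3844, 427·3²=3843, difference 1.
(x_2, y_2) = (62·62 + 427·3·3, 62·3 + 3·62) = (7687, 372)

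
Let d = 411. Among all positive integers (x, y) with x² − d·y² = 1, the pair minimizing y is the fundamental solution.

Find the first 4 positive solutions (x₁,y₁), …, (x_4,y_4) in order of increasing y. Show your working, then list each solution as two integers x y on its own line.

√411 = [20; 3,1,1,1,19,1,1,1,3,40, …], period ℓ=10 (even) → k=9
i=0: a=20 ⇒ p=20, q=1
i=1: a=3 ⇒ p=61, q=3
…
i=5: a=19 ⇒ p=4379, q=216
…
i=8: a=1 ⇒ p=13583, q=670
i=9: a=3 ⇒ p=49730, q=2453
fundamental: x₁=49730, y₁=2453  (since 2473072900 − 411·6017209 = 1)
n=2: (49730,2453)∘(49730,2453) = (49730·49730+411·2453·2453, 49730·2453+2453·49730) = (4946145799,243975380)
n=3: (4946145799,243975380)∘(49730,2453) = (49730·4946145799+411·2453·243975380, 49730·243975380+2453·4946145799) = (491943661118810,24265791292347)
n=4: (491943661118810,24265791292347)∘(49730,2453) = (49730·491943661118810+411·2453·24265791292347, 49730·24265791292347+2453·491943661118810) = (48928716529930696801,2413475601692857240)

49730 2453
4946145799 243975380
491943661118810 24265791292347
48928716529930696801 2413475601692857240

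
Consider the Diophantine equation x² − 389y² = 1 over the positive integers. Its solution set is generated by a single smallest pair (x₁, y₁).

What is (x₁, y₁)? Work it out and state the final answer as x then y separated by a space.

d=389: √d = [19; 1,2,1,1,1,1,2,1,38] (ℓ=9, odd), read p_17/q_17
a_0=19:  p_0=19·1+0=19,  q_0=19·0+1=1
a_1=1:  p_1=1·19+1=20,  q_1=1·1+0=1
a_2=2:  p_2=2·20+19=59,  q_2=2·1+1=3
a_3=1:  p_3=1·59+20=79,  q_3=1·3+1=4
a_4=1:  p_4=1·79+59=138,  q_4=1·4+3=7
a_5=1:  p_5=1·138+79=217,  q_5=1·7+4=11
a_6=1:  p_6=1·217+138=355,  q_6=1·11+7=18
a_7=2:  p_7=2·355+217=927,  q_7=2·18+11=47
a_8=1:  p_8=1·927+355=1282,  q_8=1·47+18=65
a_9=38:  p_9=38·1282+927=49643,  q_9=38·65+47=2517
a_10=1:  p_10=1·49643+1282=50925,  q_10=1·2517+65=2582
a_11=2:  p_11=2·50925+49643=151493,  q_11=2·2582+2517=7681
a_12=1:  p_12=1·151493+50925=202418,  q_12=1·7681+2582=10263
…
a_15=1:  p_15=1·556329+353911=910240,  q_15=1·28207+17944=46151
a_16=2:  p_16=2·910240+556329=2376809,  q_16=2·46151+28207=120509
a_17=1:  p_17=1·2376809+910240=3287049,  q_17=1·120509+46151=166660
→ (3287049, 166660).  Check: 3287049²=10804691128401, 389·166660²=10804691128400, difference 1.

3287049 166660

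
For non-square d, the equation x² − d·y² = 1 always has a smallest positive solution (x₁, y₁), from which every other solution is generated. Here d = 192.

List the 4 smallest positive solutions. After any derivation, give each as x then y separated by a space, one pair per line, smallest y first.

√192 = [13; 1,5,1,26, …], period ℓ=4 (even) → k=3
a_0=13:  p_0=13·1+0=13,  q_0=13·0+1=1
…
a_2=5:  p_2=5·14+13=83,  q_2=5·1+1=6
a_3=1:  p_3=1·83+14=97,  q_3=1·6+1=7
fundamental: x₁=97, y₁=7  (since 9409 − 192·49 = 1)
k=2:  x_2 = 97·97+192·7·7 = 18817,  y_2 = 97·7+7·97 = 1358
k=3:  x_3 = 97·18817+192·7·1358 = 3650401,  y_3 = 97·1358+7·18817 = 263445
k=4:  x_4 = 97·3650401+192·7·263445 = 708158977,  y_4 = 97·263445+7·3650401 = 51106972

97 7
18817 1358
3650401 263445
708158977 51106972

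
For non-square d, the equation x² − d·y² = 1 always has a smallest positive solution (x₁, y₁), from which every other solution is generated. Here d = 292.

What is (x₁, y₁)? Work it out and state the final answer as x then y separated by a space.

2281249 133500

√292 → a₀=17, period (11,2,1,3,8,3,1,2,11,34); ℓ=10 even so k=9
k=0  a_k=17  p_k/q_k = 17/1
…
k=7  a_k=1  p_k/q_k = 72812/4261
k=8  a_k=2  p_k/q_k = 200767/11749
k=9  a_k=11  p_k/q_k = 2281249/133500
→ (2281249, 133500).  Check: 2281249²=5204097000001, 292·133500²=5204097000000, difference 1.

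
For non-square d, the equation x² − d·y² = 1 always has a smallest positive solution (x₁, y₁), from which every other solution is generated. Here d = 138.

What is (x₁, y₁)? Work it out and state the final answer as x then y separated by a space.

47 4

√138 → a₀=11, period (1,2,1,22); ℓ=4 even so k=3
step 0: (11, 1)  from 11·(1,0) + (0,1)
step 1: (12, 1)  from 1·(11,1) + (1,0)
step 2: (35, 3)  from 2·(12,1) + (11,1)
step 3: (47, 4)  from 1·(35,3) + (12,1)
(x₁, y₁) = (47, 4);  47² − 138·4² = 1 ✓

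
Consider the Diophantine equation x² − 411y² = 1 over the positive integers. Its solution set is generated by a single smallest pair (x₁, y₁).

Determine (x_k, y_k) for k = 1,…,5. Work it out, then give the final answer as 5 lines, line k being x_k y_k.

49730 2453
4946145799 243975380
491943661118810 24265791292347
48928716529930696801 2413475601692857240
4866450145574963442708650 240044283320105789798053

√411 → a₀=20, period (3,1,1,1,19,1,1,1,3,40); ℓ=10 even so k=9
k=0  a_k=20  p_k/q_k = 20/1
…
k=2  a_k=1  p_k/q_k = 81/4
…
k=4  a_k=1  p_k/q_k = 223/11
k=5  a_k=19  p_k/q_k = 4379/216
k=6  a_k=1  p_k/q_k = 4602/227
k=7  a_k=1  p_k/q_k = 8981/443
k=8  a_k=1  p_k/q_k = 13583/670
k=9  a_k=3  p_k/q_k = 49730/2453
(x₁, y₁) = (49730, 2453);  49730² − 411·2453² = 1 ✓
n=2: (49730,2453)∘(49730,2453) = (49730·49730+411·2453·2453, 49730·2453+2453·49730) = (4946145799,243975380)
n=3: (4946145799,243975380)∘(49730,2453) = (49730·4946145799+411·2453·243975380, 49730·243975380+2453·4946145799) = (491943661118810,24265791292347)
n=4: (491943661118810,24265791292347)∘(49730,2453) = (49730·491943661118810+411·2453·24265791292347, 49730·24265791292347+2453·491943661118810) = (48928716529930696801,2413475601692857240)
n=5: (48928716529930696801,2413475601692857240)∘(49730,2453) = (49730·48928716529930696801+411·2453·2413475601692857240, 49730·2413475601692857240+2453·48928716529930696801) = (4866450145574963442708650,240044283320105789798053)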